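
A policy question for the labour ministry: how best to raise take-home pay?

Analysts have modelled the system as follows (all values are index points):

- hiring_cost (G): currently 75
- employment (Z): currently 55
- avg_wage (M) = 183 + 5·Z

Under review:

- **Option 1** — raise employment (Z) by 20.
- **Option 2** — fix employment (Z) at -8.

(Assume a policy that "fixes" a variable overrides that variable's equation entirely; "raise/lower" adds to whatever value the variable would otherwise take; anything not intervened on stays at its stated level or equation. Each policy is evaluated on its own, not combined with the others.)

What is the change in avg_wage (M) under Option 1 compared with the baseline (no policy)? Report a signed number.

Baseline:
  Z = 55
  M = 183 + 5·55 = 458
Option 1 (Z + 20):
  Z = 55 + 20 = 75
  M = 183 + 5·75 = 558
Change in M: 558 − 458 = 100

100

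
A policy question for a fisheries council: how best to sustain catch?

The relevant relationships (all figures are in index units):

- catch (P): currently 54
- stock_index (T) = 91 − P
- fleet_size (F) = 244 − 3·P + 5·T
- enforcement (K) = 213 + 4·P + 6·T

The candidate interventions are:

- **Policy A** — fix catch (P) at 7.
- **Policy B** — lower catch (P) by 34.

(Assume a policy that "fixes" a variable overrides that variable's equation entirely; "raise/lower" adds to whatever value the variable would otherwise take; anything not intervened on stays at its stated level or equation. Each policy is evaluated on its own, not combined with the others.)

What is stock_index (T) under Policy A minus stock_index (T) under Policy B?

13

Policy A (P := 7):
  P = 7
  T = 91 − 7 = 84
Policy B (P − 34):
  P = 54 − 34 = 20
  T = 91 − 20 = 71
T: 84 − 71 = 13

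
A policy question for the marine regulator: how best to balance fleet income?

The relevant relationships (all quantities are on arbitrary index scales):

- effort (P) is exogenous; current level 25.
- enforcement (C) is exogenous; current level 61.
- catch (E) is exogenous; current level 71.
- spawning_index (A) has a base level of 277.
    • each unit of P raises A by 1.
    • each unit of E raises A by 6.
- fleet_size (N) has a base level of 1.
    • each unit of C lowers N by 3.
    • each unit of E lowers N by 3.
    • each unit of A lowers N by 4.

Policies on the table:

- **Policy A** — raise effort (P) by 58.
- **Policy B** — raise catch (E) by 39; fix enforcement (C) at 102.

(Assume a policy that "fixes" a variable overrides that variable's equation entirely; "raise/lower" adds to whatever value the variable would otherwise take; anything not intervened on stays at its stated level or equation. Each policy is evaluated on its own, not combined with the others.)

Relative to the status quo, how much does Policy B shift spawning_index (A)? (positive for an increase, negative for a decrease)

234

Baseline:
  P = 25
  E = 71
  A = 277 + 25 + 6·71 = 728
Policy B (E + 39, C := 102):
  P = 25
  E = 71 + 39 = 110
  A = 277 + 25 + 6·110 = 962
Change in A: 962 − 728 = 234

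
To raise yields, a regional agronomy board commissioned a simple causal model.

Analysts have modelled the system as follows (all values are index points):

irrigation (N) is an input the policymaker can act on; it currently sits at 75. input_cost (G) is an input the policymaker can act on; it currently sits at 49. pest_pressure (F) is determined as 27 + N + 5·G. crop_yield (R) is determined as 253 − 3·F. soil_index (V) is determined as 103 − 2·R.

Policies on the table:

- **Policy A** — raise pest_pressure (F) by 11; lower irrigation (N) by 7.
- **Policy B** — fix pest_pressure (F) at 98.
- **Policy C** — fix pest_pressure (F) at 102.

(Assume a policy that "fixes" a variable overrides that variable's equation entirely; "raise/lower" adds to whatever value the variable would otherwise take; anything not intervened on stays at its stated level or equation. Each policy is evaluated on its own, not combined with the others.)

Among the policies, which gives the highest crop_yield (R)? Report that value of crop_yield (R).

Policy A (F + 11, N − 7):
  N = 75 − 7 = 68
  G = 49
  F = 27 + 68 + 5·49 (+11 from intervention) = 351
  R = 253 − 3·351 = -800
Policy B (F := 98):
  N = 75
  G = 49
  F = 98
  R = 253 − 3·98 = -41
Policy C (F := 102):
  N = 75
  G = 49
  F = 102
  R = 253 − 3·102 = -53
Comparing — Policy A: R=-800, Policy B: R=-41, Policy C: R=-53. Highest is -41 (Policy B).

-41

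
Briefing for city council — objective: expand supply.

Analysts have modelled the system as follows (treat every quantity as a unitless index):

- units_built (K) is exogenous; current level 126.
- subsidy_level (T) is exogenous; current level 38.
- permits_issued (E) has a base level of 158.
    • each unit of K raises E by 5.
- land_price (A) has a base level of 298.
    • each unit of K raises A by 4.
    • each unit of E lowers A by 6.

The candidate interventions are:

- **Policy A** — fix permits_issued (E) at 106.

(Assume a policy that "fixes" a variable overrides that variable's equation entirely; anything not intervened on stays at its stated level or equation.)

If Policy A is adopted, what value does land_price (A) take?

Policy A (E := 106):
  K = 126
  E = 106
  A = 298 + 4·126 − 6·106 = 166

166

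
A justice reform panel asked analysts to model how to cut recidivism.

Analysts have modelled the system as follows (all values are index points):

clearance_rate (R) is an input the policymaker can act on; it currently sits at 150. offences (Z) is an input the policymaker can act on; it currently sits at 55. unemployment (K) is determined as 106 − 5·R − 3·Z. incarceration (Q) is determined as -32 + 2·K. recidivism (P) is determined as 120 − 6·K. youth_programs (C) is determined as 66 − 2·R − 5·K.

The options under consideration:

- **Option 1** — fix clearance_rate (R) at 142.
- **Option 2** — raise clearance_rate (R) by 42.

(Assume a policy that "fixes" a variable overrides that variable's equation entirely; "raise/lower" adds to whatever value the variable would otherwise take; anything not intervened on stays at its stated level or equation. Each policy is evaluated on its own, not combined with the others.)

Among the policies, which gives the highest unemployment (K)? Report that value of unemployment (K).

-769

Option 1 (R := 142):
  R = 142
  Z = 55
  K = 106 − 5·142 − 3·55 = -769
Option 2 (R + 42):
  R = 150 + 42 = 192
  Z = 55
  K = 106 − 5·192 − 3·55 = -1019
Comparing — Option 1: K=-769, Option 2: K=-1019. Highest is -769 (Option 1).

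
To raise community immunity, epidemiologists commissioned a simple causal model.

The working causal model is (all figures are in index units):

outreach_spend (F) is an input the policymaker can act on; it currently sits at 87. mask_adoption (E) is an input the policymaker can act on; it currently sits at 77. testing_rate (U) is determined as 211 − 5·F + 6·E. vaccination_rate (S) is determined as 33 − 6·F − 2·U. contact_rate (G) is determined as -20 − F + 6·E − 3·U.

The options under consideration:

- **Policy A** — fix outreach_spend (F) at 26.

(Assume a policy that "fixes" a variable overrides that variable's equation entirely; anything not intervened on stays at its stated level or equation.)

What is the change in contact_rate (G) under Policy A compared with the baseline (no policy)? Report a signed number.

Baseline:
  F = 87
  E = 77
  U = 211 − 5·87 + 6·77 = 238
  G = -20 − 87 + 6·77 − 3·238 = -359
Policy A (F := 26):
  F = 26
  E = 77
  U = 211 − 5·26 + 6·77 = 543
  G = -20 − 26 + 6·77 − 3·543 = -1213
Change in G: -1213 − (-359) = -854

-854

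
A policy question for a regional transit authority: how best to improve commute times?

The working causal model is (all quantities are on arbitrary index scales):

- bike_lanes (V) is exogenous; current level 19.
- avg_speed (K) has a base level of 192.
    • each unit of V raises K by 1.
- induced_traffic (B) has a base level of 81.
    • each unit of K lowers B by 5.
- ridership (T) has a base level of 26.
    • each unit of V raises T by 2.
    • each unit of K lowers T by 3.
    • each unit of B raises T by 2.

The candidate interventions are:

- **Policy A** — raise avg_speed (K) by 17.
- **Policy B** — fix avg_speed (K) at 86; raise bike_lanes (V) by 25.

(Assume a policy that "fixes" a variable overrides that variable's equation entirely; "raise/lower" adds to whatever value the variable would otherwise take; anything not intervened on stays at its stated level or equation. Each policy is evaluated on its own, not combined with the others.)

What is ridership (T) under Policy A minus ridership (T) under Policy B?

Policy A (K + 17):
  V = 19
  K = 192 + 19 (+17 from intervention) = 228
  B = 81 − 5·228 = -1059
  T = 26 + 2·19 − 3·228 + 2·(-1059) = -2738
Policy B (K := 86, V + 25):
  V = 19 + 25 = 44
  K = 86
  B = 81 − 5·86 = -349
  T = 26 + 2·44 − 3·86 + 2·(-349) = -842
T: -2738 − (-842) = -1896

-1896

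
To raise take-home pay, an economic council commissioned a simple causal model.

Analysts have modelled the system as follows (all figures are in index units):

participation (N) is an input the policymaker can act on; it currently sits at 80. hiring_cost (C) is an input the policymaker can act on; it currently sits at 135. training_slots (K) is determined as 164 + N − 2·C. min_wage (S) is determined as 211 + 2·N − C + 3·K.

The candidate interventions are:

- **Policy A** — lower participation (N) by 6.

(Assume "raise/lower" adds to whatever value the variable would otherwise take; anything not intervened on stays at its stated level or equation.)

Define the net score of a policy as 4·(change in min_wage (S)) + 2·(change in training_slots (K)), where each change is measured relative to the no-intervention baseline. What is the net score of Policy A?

Baseline:
  N = 80
  C = 135
  K = 164 + 80 − 2·135 = -26
  S = 211 + 2·80 − 135 + 3·(-26) = 158
Policy A (N − 6):
  N = 80 − 6 = 74
  C = 135
  K = 164 + 74 − 2·135 = -32
  S = 211 + 2·74 − 135 + 3·(-32) = 128
ΔS = 128 − 158 = -30; ΔK = -32 − (-26) = -6
Score = 4·(-30) + 2·(-6) = -132

-132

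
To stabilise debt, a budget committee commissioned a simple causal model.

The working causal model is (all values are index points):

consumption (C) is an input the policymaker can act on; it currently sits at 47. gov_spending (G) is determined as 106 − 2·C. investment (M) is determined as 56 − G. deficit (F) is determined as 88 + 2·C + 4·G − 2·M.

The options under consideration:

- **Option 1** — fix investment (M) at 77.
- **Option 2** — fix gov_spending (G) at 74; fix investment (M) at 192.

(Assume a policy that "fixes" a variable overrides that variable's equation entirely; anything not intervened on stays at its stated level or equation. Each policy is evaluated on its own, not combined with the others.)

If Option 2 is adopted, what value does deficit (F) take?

94

Option 2 (G := 74, M := 192):
  C = 47
  G = 74
  M = 192
  F = 88 + 2·47 + 4·74 − 2·192 = 94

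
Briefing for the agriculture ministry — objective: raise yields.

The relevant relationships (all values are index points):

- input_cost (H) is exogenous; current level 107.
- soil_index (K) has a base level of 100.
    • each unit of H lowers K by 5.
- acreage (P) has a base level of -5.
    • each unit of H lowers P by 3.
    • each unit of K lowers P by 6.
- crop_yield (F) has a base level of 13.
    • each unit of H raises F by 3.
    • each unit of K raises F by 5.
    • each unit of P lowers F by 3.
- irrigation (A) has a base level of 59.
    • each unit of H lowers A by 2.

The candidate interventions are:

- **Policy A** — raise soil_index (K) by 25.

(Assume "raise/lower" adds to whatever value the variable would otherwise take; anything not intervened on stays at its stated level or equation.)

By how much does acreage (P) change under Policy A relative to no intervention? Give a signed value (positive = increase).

Baseline:
  H = 107
  K = 100 − 5·107 = -435
  P = -5 − 3·107 − 6·(-435) = 2284
Policy A (K + 25):
  H = 107
  K = 100 − 5·107 (+25 from intervention) = -410
  P = -5 − 3·107 − 6·(-410) = 2134
Change in P: 2134 − 2284 = -150

-150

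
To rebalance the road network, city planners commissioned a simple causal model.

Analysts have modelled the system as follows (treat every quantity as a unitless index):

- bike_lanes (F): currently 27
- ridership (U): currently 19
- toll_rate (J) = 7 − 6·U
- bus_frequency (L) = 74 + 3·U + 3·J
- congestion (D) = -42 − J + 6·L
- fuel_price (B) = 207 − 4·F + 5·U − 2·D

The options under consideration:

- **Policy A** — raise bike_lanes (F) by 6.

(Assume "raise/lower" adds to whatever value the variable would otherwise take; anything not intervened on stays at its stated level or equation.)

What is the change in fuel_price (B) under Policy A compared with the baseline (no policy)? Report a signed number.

Baseline:
  F = 27
  U = 19
  J = 7 − 6·19 = -107
  L = 74 + 3·19 + 3·(-107) = -190
  D = -42 − (-107) + 6·(-190) = -1075
  B = 207 − 4·27 + 5·19 − 2·(-1075) = 2344
Policy A (F + 6):
  F = 27 + 6 = 33
  U = 19
  J = 7 − 6·19 = -107
  L = 74 + 3·19 + 3·(-107) = -190
  D = -42 − (-107) + 6·(-190) = -1075
  B = 207 − 4·33 + 5·19 − 2·(-1075) = 2320
Change in B: 2320 − 2344 = -24

-24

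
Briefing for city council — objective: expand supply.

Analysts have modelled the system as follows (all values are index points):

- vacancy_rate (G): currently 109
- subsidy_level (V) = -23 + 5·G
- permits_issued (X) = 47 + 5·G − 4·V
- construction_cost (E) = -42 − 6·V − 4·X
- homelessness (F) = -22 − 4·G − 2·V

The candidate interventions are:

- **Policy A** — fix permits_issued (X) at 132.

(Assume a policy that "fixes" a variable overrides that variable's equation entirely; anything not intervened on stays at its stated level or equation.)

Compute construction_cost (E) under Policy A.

-3702

Policy A (X := 132):
  G = 109
  V = -23 + 5·109 = 522
  X = 132
  E = -42 − 6·522 − 4·132 = -3702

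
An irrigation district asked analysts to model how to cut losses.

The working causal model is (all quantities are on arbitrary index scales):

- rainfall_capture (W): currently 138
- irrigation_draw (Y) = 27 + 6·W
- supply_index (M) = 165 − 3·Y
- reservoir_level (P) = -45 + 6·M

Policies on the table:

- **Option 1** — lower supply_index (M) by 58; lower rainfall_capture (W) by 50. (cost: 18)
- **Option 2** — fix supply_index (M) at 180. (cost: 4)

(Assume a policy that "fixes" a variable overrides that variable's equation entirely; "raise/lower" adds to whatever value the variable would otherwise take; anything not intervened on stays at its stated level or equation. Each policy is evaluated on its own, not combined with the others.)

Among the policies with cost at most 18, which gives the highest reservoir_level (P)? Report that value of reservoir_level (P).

1035

Option 1 (M − 58, W − 50):
  W = 138 − 50 = 88
  Y = 27 + 6·88 = 555
  M = 165 − 3·555 (−58 from intervention) = -1558
  P = -45 + 6·(-1558) = -9393
Option 2 (M := 180):
  W = 138
  Y = 27 + 6·138 = 855
  M = 180
  P = -45 + 6·180 = 1035
Comparing — Option 1: P=-9393, Option 2: P=1035. Highest is 1035 (Option 2).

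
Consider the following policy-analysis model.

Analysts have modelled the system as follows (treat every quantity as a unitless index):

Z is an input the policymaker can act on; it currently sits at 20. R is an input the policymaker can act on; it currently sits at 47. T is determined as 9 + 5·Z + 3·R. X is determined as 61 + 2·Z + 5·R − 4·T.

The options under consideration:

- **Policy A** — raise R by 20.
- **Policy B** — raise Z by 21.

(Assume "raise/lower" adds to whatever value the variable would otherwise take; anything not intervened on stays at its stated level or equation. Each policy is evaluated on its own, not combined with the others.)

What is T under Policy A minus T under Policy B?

-45

Policy A (R + 20):
  Z = 20
  R = 47 + 20 = 67
  T = 9 + 5·20 + 3·67 = 310
Policy B (Z + 21):
  Z = 20 + 21 = 41
  R = 47
  T = 9 + 5·41 + 3·47 = 355
T: 310 − 355 = -45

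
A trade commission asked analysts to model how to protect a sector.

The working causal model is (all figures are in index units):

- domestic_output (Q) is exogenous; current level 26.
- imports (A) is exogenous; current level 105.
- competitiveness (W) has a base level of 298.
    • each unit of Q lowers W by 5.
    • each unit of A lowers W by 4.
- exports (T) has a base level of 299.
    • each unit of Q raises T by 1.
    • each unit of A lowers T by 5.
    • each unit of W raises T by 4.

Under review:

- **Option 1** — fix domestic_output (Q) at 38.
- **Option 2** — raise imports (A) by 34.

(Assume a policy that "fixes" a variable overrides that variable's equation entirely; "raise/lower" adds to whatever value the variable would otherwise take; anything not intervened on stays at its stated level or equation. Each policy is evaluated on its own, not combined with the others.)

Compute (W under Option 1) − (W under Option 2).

Option 1 (Q := 38):
  Q = 38
  A = 105
  W = 298 − 5·38 − 4·105 = -312
Option 2 (A + 34):
  Q = 26
  A = 105 + 34 = 139
  W = 298 − 5·26 − 4·139 = -388
W: -312 − (-388) = 76

76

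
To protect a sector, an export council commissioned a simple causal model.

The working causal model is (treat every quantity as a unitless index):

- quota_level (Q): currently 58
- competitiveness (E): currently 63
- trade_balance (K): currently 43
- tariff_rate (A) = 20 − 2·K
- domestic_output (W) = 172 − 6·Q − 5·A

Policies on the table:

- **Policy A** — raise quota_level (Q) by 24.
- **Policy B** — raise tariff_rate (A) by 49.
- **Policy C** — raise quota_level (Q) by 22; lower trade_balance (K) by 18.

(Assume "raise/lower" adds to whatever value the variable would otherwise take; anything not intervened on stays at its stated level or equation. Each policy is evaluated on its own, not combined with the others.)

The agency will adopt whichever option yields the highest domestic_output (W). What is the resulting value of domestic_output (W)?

10

Policy A (Q + 24):
  Q = 58 + 24 = 82
  K = 43
  A = 20 − 2·43 = -66
  W = 172 − 6·82 − 5·(-66) = 10
Policy B (A + 49):
  Q = 58
  K = 43
  A = 20 − 2·43 (+49 from intervention) = -17
  W = 172 − 6·58 − 5·(-17) = -91
Policy C (Q + 22, K − 18):
  Q = 58 + 22 = 80
  K = 43 − 18 = 25
  A = 20 − 2·25 = -30
  W = 172 − 6·80 − 5·(-30) = -158
Comparing — Policy A: W=10, Policy B: W=-91, Policy C: W=-158. Highest is 10 (Policy A).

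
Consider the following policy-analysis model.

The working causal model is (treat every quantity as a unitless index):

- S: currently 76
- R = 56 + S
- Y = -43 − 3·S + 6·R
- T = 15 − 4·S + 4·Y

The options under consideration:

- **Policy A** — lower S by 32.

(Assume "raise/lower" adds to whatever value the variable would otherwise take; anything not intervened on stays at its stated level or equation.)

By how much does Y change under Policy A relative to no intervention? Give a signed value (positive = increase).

-96

Baseline:
  S = 76
  R = 56 + 76 = 132
  Y = -43 − 3·76 + 6·132 = 521
Policy A (S − 32):
  S = 76 − 32 = 44
  R = 56 + 44 = 100
  Y = -43 − 3·44 + 6·100 = 425
Change in Y: 425 − 521 = -96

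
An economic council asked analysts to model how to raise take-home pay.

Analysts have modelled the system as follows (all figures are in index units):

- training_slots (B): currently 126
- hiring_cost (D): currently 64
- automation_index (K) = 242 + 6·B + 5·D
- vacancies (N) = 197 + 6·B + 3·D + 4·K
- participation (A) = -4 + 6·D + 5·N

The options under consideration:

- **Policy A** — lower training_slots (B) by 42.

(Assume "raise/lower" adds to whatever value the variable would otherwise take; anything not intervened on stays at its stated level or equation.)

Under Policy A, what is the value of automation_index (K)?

1066

Policy A (B − 42):
  B = 126 − 42 = 84
  D = 64
  K = 242 + 6·84 + 5·64 = 1066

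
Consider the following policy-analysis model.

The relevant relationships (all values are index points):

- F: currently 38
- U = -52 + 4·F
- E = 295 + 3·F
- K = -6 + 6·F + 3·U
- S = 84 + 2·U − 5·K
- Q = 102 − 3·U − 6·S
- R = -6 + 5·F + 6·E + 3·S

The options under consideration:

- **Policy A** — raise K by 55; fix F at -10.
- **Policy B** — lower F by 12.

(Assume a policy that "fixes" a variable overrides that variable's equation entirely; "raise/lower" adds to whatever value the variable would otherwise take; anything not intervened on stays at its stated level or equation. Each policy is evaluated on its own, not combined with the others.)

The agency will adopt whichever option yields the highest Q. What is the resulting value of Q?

7998

Policy A (K + 55, F := -10):
  F = -10
  U = -52 + 4·(-10) = -92
  K = -6 + 6·(-10) + 3·(-92) (+55 from intervention) = -287
  S = 84 + 2·(-92) − 5·(-287) = 1335
  Q = 102 − 3·(-92) − 6·1335 = -7632
Policy B (F − 12):
  F = 38 − 12 = 26
  U = -52 + 4·26 = 52
  K = -6 + 6·26 + 3·52 = 306
  S = 84 + 2·52 − 5·306 = -1342
  Q = 102 − 3·52 − 6·(-1342) = 7998
Comparing — Policy A: Q=-7632, Policy B: Q=7998. Highest is 7998 (Policy B).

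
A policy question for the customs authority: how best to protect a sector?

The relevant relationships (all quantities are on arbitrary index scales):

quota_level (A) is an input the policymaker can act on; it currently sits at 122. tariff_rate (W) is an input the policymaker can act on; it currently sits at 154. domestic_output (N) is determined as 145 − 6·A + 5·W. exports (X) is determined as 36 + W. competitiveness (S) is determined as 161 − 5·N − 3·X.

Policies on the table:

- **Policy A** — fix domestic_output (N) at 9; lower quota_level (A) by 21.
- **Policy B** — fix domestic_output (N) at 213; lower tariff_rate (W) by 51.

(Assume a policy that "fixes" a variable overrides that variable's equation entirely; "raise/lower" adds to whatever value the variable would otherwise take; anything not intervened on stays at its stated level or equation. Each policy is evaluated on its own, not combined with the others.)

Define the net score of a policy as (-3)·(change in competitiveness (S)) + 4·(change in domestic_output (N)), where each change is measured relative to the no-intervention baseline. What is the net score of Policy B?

Baseline:
  A = 122
  W = 154
  N = 145 − 6·122 + 5·154 = 183
  X = 36 + 154 = 190
  S = 161 − 5·183 − 3·190 = -1324
Policy B (N := 213, W − 51):
  A = 122
  W = 154 − 51 = 103
  N = 213
  X = 36 + 103 = 139
  S = 161 − 5·213 − 3·139 = -1321
ΔS = -1321 − (-1324) = 3; ΔN = 213 − 183 = 30
Score = (-3)·3 + 4·30 = 111

111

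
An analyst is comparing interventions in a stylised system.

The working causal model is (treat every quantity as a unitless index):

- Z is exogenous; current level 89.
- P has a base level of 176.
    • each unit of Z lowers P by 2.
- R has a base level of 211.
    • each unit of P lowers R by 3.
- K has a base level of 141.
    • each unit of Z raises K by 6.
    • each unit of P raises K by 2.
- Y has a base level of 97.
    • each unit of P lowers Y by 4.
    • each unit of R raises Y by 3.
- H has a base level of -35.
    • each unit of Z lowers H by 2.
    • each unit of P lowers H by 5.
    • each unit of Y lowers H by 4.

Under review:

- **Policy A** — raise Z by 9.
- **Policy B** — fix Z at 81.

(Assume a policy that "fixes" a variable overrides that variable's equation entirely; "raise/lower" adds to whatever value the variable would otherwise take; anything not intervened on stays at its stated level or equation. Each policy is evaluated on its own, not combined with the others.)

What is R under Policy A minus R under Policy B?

102

Policy A (Z + 9):
  Z = 89 + 9 = 98
  P = 176 − 2·98 = -20
  R = 211 − 3·(-20) = 271
Policy B (Z := 81):
  Z = 81
  P = 176 − 2·81 = 14
  R = 211 − 3·14 = 169
R: 271 − 169 = 102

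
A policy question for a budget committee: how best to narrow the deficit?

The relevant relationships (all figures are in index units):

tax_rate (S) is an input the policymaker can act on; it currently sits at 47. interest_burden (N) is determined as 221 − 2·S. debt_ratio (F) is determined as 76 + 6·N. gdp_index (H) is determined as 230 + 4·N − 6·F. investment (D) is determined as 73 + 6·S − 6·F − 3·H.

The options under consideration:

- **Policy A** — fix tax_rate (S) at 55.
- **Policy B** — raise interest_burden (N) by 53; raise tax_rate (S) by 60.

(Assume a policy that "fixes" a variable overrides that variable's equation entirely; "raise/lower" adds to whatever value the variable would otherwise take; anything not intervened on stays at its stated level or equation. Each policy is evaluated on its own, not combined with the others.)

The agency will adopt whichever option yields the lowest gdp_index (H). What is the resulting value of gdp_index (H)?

Policy A (S := 55):
  S = 55
  N = 221 − 2·55 = 111
  F = 76 + 6·111 = 742
  H = 230 + 4·111 − 6·742 = -3778
Policy B (N + 53, S + 60):
  S = 47 + 60 = 107
  N = 221 − 2·107 (+53 from intervention) = 60
  F = 76 + 6·60 = 436
  H = 230 + 4·60 − 6·436 = -2146
Comparing — Policy A: H=-3778, Policy B: H=-2146. Lowest is -3778 (Policy A).

-3778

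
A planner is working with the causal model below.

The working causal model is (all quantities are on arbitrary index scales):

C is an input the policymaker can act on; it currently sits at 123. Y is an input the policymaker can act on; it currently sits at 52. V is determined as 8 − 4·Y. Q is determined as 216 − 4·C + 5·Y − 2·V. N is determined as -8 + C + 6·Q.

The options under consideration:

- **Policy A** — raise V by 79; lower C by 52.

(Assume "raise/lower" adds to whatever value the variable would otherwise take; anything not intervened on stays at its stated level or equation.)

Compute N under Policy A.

Policy A (V + 79, C − 52):
  C = 123 − 52 = 71
  Y = 52
  V = 8 − 4·52 (+79 from intervention) = -121
  Q = 216 − 4·71 + 5·52 − 2·(-121) = 434
  N = -8 + 71 + 6·434 = 2667

2667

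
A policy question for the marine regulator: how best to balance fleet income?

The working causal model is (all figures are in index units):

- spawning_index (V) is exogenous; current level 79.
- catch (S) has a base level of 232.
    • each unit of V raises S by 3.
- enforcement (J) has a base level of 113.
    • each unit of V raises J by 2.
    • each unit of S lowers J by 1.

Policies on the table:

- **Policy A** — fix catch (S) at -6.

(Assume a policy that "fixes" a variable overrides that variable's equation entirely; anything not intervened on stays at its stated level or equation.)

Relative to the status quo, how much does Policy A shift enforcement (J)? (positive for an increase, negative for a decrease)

475

Baseline:
  V = 79
  S = 232 + 3·79 = 469
  J = 113 + 2·79 − 469 = -198
Policy A (S := -6):
  V = 79
  S = -6
  J = 113 + 2·79 − (-6) = 277
Change in J: 277 − (-198) = 475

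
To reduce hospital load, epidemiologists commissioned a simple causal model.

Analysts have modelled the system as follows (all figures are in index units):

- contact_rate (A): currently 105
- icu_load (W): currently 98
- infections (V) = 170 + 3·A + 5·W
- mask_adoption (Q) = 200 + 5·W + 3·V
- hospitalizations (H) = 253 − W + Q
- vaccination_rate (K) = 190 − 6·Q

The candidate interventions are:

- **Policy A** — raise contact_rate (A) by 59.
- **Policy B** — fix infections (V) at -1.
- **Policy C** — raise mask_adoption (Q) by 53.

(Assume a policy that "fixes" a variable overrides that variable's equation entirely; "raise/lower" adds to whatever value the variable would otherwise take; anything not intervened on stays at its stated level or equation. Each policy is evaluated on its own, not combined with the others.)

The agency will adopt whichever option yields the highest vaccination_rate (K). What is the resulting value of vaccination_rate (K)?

-3932

Policy A (A + 59):
  A = 105 + 59 = 164
  W = 98
  V = 170 + 3·164 + 5·98 = 1152
  Q = 200 + 5·98 + 3·1152 = 4146
  K = 190 − 6·4146 = -24686
Policy B (V := -1):
  A = 105
  W = 98
  V = -1
  Q = 200 + 5·98 + 3·(-1) = 687
  K = 190 − 6·687 = -3932
Policy C (Q + 53):
  A = 105
  W = 98
  V = 170 + 3·105 + 5·98 = 975
  Q = 200 + 5·98 + 3·975 (+53 from intervention) = 3668
  K = 190 − 6·3668 = -21818
Comparing — Policy A: K=-24686, Policy B: K=-3932, Policy C: K=-21818. Highest is -3932 (Policy B).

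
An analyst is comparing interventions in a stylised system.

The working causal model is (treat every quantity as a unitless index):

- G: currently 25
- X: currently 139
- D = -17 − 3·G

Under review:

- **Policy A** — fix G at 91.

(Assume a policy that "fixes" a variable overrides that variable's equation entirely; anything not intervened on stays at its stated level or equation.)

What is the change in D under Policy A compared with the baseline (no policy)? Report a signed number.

-198

Baseline:
  G = 25
  D = -17 − 3·25 = -92
Policy A (G := 91):
  G = 91
  D = -17 − 3·91 = -290
Change in D: -290 − (-92) = -198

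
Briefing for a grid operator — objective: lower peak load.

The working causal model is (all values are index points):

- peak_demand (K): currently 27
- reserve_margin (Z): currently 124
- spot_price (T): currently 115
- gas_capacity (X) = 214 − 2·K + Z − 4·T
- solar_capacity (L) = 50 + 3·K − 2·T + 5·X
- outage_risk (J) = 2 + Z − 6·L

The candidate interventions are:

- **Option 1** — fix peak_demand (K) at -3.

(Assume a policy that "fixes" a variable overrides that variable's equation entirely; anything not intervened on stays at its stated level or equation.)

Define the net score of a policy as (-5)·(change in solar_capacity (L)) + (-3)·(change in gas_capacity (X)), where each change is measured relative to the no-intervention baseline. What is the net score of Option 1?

Baseline:
  K = 27
  Z = 124
  T = 115
  X = 214 − 2·27 + 124 − 4·115 = -176
  L = 50 + 3·27 − 2·115 + 5·(-176) = -979
Option 1 (K := -3):
  K = -3
  Z = 124
  T = 115
  X = 214 − 2·(-3) + 124 − 4·115 = -116
  L = 50 + 3·(-3) − 2·115 + 5·(-116) = -769
ΔL = -769 − (-979) = 210; ΔX = -116 − (-176) = 60
Score = (-5)·210 + (-3)·60 = -1230

-1230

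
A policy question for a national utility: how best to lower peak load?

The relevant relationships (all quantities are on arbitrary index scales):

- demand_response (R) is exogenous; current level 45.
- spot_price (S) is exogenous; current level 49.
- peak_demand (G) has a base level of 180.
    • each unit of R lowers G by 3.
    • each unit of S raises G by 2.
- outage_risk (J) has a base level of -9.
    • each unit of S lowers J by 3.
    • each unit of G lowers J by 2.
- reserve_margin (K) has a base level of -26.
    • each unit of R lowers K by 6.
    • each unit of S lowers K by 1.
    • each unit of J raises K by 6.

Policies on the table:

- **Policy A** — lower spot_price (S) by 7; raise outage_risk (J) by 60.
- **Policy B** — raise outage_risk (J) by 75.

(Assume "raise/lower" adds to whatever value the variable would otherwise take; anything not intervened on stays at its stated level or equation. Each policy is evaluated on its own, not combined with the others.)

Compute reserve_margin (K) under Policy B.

Policy B (J + 75):
  R = 45
  S = 49
  G = 180 − 3·45 + 2·49 = 143
  J = -9 − 3·49 − 2·143 (+75 from intervention) = -367
  K = -26 − 6·45 − 49 + 6·(-367) = -2547

-2547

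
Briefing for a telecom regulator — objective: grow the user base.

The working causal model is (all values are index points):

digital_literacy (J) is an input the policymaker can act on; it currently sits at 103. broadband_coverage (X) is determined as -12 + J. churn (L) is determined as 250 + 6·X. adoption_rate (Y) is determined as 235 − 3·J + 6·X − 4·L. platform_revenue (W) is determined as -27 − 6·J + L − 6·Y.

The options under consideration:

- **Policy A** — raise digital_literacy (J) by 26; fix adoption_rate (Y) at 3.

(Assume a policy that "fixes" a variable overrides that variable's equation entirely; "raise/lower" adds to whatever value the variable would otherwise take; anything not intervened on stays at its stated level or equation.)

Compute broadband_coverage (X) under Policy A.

Policy A (J + 26, Y := 3):
  J = 103 + 26 = 129
  X = -12 + 129 = 117

117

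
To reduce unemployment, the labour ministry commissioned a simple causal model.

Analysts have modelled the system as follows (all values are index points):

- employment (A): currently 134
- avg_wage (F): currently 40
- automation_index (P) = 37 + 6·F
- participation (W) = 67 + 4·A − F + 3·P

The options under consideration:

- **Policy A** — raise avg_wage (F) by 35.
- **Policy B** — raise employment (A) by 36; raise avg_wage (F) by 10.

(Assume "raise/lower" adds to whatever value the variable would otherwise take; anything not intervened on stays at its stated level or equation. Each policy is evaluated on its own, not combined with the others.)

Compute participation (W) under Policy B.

Policy B (A + 36, F + 10):
  A = 134 + 36 = 170
  F = 40 + 10 = 50
  P = 37 + 6·50 = 337
  W = 67 + 4·170 − 50 + 3·337 = 1708

1708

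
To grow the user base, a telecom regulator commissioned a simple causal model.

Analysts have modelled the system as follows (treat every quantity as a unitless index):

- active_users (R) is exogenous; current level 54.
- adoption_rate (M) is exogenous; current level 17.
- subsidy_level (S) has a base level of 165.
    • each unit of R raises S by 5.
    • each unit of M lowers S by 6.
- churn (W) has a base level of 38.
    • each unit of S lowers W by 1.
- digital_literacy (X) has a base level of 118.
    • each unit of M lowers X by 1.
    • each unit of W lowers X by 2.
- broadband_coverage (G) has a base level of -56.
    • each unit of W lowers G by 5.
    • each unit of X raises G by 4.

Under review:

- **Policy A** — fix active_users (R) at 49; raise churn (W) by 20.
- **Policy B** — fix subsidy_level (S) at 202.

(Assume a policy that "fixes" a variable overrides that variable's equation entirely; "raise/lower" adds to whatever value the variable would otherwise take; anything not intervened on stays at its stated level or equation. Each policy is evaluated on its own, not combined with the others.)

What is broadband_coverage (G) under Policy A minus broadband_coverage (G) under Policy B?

Policy A (R := 49, W + 20):
  R = 49
  M = 17
  S = 165 + 5·49 − 6·17 = 308
  W = 38 − 308 (+20 from intervention) = -250
  X = 118 − 17 − 2·(-250) = 601
  G = -56 − 5·(-250) + 4·601 = 3598
Policy B (S := 202):
  R = 54
  M = 17
  S = 202
  W = 38 − 202 = -164
  X = 118 − 17 − 2·(-164) = 429
  G = -56 − 5·(-164) + 4·429 = 2480
G: 3598 − 2480 = 1118

1118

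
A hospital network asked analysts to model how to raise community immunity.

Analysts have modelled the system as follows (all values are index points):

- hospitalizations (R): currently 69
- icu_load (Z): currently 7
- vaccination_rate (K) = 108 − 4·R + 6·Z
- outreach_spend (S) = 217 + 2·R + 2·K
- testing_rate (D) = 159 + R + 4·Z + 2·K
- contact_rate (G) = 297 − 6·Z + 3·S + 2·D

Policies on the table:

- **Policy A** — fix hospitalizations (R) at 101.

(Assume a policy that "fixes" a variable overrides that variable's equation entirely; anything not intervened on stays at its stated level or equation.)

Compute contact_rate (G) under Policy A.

-452

Policy A (R := 101):
  R = 101
  Z = 7
  K = 108 − 4·101 + 6·7 = -254
  S = 217 + 2·101 + 2·(-254) = -89
  D = 159 + 101 + 4·7 + 2·(-254) = -220
  G = 297 − 6·7 + 3·(-89) + 2·(-220) = -452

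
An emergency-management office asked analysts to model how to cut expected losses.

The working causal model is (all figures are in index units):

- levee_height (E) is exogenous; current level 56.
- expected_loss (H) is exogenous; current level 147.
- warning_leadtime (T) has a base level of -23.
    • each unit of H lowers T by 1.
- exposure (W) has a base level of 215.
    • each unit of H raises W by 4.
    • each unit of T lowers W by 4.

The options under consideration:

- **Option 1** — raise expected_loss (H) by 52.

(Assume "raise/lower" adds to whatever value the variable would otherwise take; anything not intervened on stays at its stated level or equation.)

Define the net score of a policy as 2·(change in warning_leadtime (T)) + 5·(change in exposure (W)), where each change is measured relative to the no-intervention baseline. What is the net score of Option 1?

Baseline:
  H = 147
  T = -23 − 147 = -170
  W = 215 + 4·147 − 4·(-170) = 1483
Option 1 (H + 52):
  H = 147 + 52 = 199
  T = -23 − 199 = -222
  W = 215 + 4·199 − 4·(-222) = 1899
ΔT = -222 − (-170) = -52; ΔW = 1899 − 1483 = 416
Score = 2·(-52) + 5·416 = 1976

1976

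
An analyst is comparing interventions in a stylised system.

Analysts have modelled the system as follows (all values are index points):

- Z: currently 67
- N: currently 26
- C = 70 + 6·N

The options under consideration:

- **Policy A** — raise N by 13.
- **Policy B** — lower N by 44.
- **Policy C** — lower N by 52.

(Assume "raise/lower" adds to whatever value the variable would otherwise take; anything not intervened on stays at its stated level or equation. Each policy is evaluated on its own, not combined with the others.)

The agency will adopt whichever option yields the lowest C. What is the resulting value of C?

-86

Policy A (N + 13):
  N = 26 + 13 = 39
  C = 70 + 6·39 = 304
Policy B (N − 44):
  N = 26 − 44 = -18
  C = 70 + 6·(-18) = -38
Policy C (N − 52):
  N = 26 − 52 = -26
  C = 70 + 6·(-26) = -86
Comparing — Policy A: C=304, Policy B: C=-38, Policy C: C=-86. Lowest is -86 (Policy C).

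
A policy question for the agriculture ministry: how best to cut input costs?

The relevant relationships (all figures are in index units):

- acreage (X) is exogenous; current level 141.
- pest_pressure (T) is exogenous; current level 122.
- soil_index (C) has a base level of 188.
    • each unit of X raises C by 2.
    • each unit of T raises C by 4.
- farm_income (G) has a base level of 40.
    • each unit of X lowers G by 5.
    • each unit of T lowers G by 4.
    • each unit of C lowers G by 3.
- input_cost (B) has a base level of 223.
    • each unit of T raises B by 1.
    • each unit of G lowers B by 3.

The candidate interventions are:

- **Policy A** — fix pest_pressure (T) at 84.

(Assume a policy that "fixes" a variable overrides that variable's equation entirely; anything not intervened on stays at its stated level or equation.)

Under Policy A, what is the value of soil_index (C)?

Policy A (T := 84):
  X = 141
  T = 84
  C = 188 + 2·141 + 4·84 = 806

806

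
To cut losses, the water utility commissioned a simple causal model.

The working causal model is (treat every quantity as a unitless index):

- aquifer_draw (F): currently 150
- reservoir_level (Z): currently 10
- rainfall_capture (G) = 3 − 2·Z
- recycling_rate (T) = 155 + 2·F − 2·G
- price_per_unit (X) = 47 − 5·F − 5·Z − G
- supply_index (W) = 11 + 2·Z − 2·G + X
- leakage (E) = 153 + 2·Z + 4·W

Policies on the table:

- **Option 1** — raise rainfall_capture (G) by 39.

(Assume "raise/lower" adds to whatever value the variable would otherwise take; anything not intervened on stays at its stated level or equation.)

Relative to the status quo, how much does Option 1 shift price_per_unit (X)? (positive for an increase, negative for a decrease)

-39

Baseline:
  F = 150
  Z = 10
  G = 3 − 2·10 = -17
  X = 47 − 5·150 − 5·10 − (-17) = -736
Option 1 (G + 39):
  F = 150
  Z = 10
  G = 3 − 2·10 (+39 from intervention) = 22
  X = 47 − 5·150 − 5·10 − 22 = -775
Change in X: -775 − (-736) = -39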